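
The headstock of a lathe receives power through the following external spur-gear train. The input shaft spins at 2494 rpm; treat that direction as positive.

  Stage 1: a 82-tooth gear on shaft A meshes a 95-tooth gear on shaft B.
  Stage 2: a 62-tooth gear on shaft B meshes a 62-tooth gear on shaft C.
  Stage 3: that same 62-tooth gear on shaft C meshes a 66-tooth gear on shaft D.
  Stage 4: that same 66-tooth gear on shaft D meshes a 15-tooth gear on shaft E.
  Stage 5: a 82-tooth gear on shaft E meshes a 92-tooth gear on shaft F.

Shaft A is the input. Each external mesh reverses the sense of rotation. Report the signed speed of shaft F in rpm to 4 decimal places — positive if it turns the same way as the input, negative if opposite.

Stage 1 [82T→95T]: ω = 2494.0000×82/95 = 2152.7158 rpm, dir flips to −; running = −2152.7158
Stage 2 [62T→62T]: ω = 2152.7158×62/62 = 2152.7158 rpm, dir flips to +; running = +2152.7158
Stage 3 [62T→66T]: ω = 2152.7158×62/66 = 2022.2482 rpm, dir flips to −; running = −2022.2482
Stage 4 [66T→15T]: ω = 2022.2482×66/15 = 8897.8919 rpm, dir flips to +; running = +8897.8919
Stage 5 [82T→92T]: ω = 8897.8919×82/92 = 7930.7298 rpm, dir flips to −; running = −7930.7298

-7930.7298 rpm (opposite to input, |ω| = 7930.7298 rpm)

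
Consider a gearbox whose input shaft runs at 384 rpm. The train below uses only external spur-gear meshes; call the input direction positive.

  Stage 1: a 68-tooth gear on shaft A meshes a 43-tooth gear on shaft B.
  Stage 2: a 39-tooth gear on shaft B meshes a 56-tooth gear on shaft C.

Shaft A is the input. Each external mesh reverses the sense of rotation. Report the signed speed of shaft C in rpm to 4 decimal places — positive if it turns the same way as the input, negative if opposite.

Stage 1 [68T→43T]: ω = 384.0000×68/43 = 607.2558 rpm, dir flips to −; running = −607.2558
Stage 2 [39T→56T]: ω = 607.2558×39/56 = 422.9103 rpm, dir flips to +; running = +422.9103

+422.9103 rpm (same as input, |ω| = 422.9103 rpm)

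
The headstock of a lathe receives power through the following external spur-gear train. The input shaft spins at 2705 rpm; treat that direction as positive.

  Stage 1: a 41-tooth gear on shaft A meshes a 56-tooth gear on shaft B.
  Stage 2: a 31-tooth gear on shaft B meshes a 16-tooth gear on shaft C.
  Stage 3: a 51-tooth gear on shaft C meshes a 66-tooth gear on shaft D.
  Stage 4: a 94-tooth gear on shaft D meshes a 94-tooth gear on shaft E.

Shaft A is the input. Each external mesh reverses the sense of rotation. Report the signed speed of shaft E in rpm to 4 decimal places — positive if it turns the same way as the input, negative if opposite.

Stage 1 [41T→56T]: ω = 2705.0000×41/56 = 1980.4464 rpm, dir flips to −; running = −1980.4464
Stage 2 [31T→16T]: ω = 1980.4464×31/16 = 3837.1150 rpm, dir flips to +; running = +3837.1150
Stage 3 [51T→66T]: ω = 3837.1150×51/66 = 2965.0434 rpm, dir flips to −; running = −2965.0434
Stage 4 [94T→94T]: ω = 2965.0434×94/94 = 2965.0434 rpm, dir flips to +; running = +2965.0434

+2965.0434 rpm (same as input, |ω| = 2965.0434 rpm)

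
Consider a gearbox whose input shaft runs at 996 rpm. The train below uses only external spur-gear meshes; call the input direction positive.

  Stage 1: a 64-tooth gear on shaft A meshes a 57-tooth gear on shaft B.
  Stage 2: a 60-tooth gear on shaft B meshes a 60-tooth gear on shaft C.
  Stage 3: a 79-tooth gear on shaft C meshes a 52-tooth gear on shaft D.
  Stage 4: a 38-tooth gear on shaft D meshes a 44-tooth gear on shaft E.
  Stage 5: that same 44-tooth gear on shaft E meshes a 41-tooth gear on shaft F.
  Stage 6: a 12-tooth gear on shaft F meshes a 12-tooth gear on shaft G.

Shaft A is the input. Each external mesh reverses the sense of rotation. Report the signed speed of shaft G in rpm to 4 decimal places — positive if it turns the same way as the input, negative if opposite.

+1574.6642 rpm (same as input, |ω| = 1574.6642 rpm)

Stage 1 [64T→57T]: ω = 996.0000×64/57 = 1118.3158 rpm, dir flips to −; running = −1118.3158
Stage 2 [60T→60T]: ω = 1118.3158×60/60 = 1118.3158 rpm, dir flips to +; running = +1118.3158
Stage 3 [79T→52T]: ω = 1118.3158×79/52 = 1698.9798 rpm, dir flips to −; running = −1698.9798
Stage 4 [38T→44T]: ω = 1698.9798×38/44 = 1467.3007 rpm, dir flips to +; running = +1467.3007
Stage 5 [44T→41T]: ω = 1467.3007×44/41 = 1574.6642 rpm, dir flips to −; running = −1574.6642
Stage 6 [12T→12T]: ω = 1574.6642×12/12 = 1574.6642 rpm, dir flips to +; running = +1574.6642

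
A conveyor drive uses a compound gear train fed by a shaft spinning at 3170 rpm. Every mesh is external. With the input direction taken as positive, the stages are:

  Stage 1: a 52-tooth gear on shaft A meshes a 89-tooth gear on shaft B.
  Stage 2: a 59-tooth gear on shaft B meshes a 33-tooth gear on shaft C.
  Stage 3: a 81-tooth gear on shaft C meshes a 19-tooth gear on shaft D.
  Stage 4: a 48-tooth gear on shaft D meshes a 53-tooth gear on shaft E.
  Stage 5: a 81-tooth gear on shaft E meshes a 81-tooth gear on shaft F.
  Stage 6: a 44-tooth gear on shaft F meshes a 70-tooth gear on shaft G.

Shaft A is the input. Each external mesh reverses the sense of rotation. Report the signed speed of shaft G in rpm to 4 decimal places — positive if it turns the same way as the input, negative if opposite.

+8036.4101 rpm (same as input, |ω| = 8036.4101 rpm)

Stage 1 [52T→89T]: ω = 3170.0000×52/89 = 1852.1348 rpm, dir flips to −; running = −1852.1348
Stage 2 [59T→33T]: ω = 1852.1348×59/33 = 3311.3926 rpm, dir flips to +; running = +3311.3926
Stage 3 [81T→19T]: ω = 3311.3926×81/19 = 14116.9894 rpm, dir flips to −; running = −14116.9894
Stage 4 [48T→53T]: ω = 14116.9894×48/53 = 12785.1980 rpm, dir flips to +; running = +12785.1980
Stage 5 [81T→81T]: ω = 12785.1980×81/81 = 12785.1980 rpm, dir flips to −; running = −12785.1980
Stage 6 [44T→70T]: ω = 12785.1980×44/70 = 8036.4101 rpm, dir flips to +; running = +8036.4101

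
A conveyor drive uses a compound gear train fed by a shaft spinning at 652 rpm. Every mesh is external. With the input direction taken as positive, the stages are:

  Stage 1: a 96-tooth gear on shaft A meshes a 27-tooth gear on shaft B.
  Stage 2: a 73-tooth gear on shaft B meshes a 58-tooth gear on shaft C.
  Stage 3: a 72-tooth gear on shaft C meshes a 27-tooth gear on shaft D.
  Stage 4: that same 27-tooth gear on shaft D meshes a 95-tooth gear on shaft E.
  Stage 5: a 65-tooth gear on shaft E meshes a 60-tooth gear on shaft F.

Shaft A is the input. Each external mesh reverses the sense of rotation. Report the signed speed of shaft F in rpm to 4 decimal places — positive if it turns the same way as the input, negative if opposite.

Stage 1 [96T→27T]: ω = 652.0000×96/27 = 2318.2222 rpm, dir flips to −; running = −2318.2222
Stage 2 [73T→58T]: ω = 2318.2222×73/58 = 2917.7625 rpm, dir flips to +; running = +2917.7625
Stage 3 [72T→27T]: ω = 2917.7625×72/27 = 7780.6999 rpm, dir flips to −; running = −7780.6999
Stage 4 [27T→95T]: ω = 7780.6999×27/95 = 2211.3568 rpm, dir flips to +; running = +2211.3568
Stage 5 [65T→60T]: ω = 2211.3568×65/60 = 2395.6365 rpm, dir flips to −; running = −2395.6365

-2395.6365 rpm (opposite to input, |ω| = 2395.6365 rpm)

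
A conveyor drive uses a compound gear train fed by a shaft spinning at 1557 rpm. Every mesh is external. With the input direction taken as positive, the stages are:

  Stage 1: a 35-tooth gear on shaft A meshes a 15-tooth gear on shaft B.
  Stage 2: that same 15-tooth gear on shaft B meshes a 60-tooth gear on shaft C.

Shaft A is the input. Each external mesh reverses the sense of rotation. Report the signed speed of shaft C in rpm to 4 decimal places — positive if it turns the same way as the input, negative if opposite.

Stage 1 [35T→15T]: ω = 1557.0000×35/15 = 3633.0000 rpm, dir flips to −; running = −3633.0000
Stage 2 [15T→60T]: ω = 3633.0000×15/60 = 908.2500 rpm, dir flips to +; running = +908.2500

+908.2500 rpm (same as input, |ω| = 908.2500 rpm)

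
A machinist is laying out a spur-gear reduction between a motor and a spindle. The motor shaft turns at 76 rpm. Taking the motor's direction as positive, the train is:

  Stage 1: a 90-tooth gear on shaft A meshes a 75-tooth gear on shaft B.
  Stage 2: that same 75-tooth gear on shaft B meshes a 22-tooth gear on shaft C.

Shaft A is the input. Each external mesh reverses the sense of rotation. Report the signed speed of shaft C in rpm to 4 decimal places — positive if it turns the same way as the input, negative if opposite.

Stage 1 [90T→75T]: ω = 76.0000×90/75 = 91.2000 rpm, dir flips to −; running = −91.2000
Stage 2 [75T→22T]: ω = 91.2000×75/22 = 310.9091 rpm, dir flips to +; running = +310.9091

+310.9091 rpm (same as input, |ω| = 310.9091 rpm)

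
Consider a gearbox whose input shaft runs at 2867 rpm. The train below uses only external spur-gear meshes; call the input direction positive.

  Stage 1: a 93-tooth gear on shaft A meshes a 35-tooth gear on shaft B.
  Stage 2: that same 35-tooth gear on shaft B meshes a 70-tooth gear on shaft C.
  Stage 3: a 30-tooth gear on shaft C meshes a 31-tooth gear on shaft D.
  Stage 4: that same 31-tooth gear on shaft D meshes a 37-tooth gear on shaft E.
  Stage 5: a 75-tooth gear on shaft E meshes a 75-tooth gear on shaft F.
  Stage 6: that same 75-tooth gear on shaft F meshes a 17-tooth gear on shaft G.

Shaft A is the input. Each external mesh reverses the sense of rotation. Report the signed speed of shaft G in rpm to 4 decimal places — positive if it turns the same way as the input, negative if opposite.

Stage 1 [93T→35T]: ω = 2867.0000×93/35 = 7618.0286 rpm, dir flips to −; running = −7618.0286
Stage 2 [35T→70T]: ω = 7618.0286×35/70 = 3809.0143 rpm, dir flips to +; running = +3809.0143
Stage 3 [30T→31T]: ω = 3809.0143×30/31 = 3686.1429 rpm, dir flips to −; running = −3686.1429
Stage 4 [31T→37T]: ω = 3686.1429×31/37 = 3088.3900 rpm, dir flips to +; running = +3088.3900
Stage 5 [75T→75T]: ω = 3088.3900×75/75 = 3088.3900 rpm, dir flips to −; running = −3088.3900
Stage 6 [75T→17T]: ω = 3088.3900×75/17 = 13625.2498 rpm, dir flips to +; running = +13625.2498

+13625.2498 rpm (same as input, |ω| = 13625.2498 rpm)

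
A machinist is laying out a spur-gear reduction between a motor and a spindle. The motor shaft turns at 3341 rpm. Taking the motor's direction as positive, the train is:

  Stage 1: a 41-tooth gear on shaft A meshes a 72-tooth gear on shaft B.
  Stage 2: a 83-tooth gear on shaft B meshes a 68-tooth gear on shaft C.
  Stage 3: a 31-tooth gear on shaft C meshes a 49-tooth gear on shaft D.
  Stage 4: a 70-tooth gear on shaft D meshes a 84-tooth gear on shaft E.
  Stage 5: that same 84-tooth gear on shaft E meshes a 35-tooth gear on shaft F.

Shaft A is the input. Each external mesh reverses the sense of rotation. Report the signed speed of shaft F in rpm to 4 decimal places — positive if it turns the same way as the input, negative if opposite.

Stage 1 [41T→72T]: ω = 3341.0000×41/72 = 1902.5139 rpm, dir flips to −; running = −1902.5139
Stage 2 [83T→68T]: ω = 1902.5139×83/68 = 2322.1861 rpm, dir flips to +; running = +2322.1861
Stage 3 [31T→49T]: ω = 2322.1861×31/49 = 1469.1381 rpm, dir flips to −; running = −1469.1381
Stage 4 [70T→84T]: ω = 1469.1381×70/84 = 1224.2818 rpm, dir flips to +; running = +1224.2818
Stage 5 [84T→35T]: ω = 1224.2818×84/35 = 2938.2763 rpm, dir flips to −; running = −2938.2763

-2938.2763 rpm (opposite to input, |ω| = 2938.2763 rpm)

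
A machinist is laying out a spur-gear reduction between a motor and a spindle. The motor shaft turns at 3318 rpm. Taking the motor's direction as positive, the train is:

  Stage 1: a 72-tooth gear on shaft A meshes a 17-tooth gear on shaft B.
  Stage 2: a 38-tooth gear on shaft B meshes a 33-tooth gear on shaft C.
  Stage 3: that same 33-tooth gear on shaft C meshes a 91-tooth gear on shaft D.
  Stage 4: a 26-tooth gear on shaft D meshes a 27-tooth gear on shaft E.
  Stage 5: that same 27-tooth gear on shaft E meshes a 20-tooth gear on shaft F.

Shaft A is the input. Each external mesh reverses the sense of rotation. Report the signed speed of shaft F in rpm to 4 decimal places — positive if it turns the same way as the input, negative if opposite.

-7628.6118 rpm (opposite to input, |ω| = 7628.6118 rpm)

Stage 1 [72T→17T]: ω = 3318.0000×72/17 = 14052.7059 rpm, dir flips to −; running = −14052.7059
Stage 2 [38T→33T]: ω = 14052.7059×38/33 = 16181.9037 rpm, dir flips to +; running = +16181.9037
Stage 3 [33T→91T]: ω = 16181.9037×33/91 = 5868.1629 rpm, dir flips to −; running = −5868.1629
Stage 4 [26T→27T]: ω = 5868.1629×26/27 = 5650.8235 rpm, dir flips to +; running = +5650.8235
Stage 5 [27T→20T]: ω = 5650.8235×27/20 = 7628.6118 rpm, dir flips to −; running = −7628.6118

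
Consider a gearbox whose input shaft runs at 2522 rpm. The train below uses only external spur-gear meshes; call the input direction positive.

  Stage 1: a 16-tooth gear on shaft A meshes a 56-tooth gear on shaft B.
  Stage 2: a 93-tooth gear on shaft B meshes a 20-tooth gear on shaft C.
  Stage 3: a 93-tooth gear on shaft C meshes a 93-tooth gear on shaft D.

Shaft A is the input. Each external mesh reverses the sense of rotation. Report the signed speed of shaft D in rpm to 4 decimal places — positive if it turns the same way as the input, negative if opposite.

Stage 1 [16T→56T]: ω = 2522.0000×16/56 = 720.5714 rpm, dir flips to −; running = −720.5714
Stage 2 [93T→20T]: ω = 720.5714×93/20 = 3350.6571 rpm, dir flips to +; running = +3350.6571
Stage 3 [93T→93T]: ω = 3350.6571×93/93 = 3350.6571 rpm, dir flips to −; running = −3350.6571

-3350.6571 rpm (opposite to input, |ω| = 3350.6571 rpm)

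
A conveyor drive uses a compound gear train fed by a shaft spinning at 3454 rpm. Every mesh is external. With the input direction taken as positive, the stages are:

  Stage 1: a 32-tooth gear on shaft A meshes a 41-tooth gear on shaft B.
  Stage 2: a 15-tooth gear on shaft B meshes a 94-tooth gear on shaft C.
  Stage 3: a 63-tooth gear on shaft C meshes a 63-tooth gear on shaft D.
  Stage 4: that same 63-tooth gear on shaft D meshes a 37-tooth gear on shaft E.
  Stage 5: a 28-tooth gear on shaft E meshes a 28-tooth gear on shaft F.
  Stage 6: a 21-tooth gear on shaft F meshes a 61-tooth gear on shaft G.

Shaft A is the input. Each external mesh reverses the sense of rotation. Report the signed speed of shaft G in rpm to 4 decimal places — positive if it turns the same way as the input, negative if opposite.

Stage 1 [32T→41T]: ω = 3454.0000×32/41 = 2695.8049 rpm, dir flips to −; running = −2695.8049
Stage 2 [15T→94T]: ω = 2695.8049×15/94 = 430.1816 rpm, dir flips to +; running = +430.1816
Stage 3 [63T→63T]: ω = 430.1816×63/63 = 430.1816 rpm, dir flips to −; running = −430.1816
Stage 4 [63T→37T]: ω = 430.1816×63/37 = 732.4714 rpm, dir flips to +; running = +732.4714
Stage 5 [28T→28T]: ω = 732.4714×28/28 = 732.4714 rpm, dir flips to −; running = −732.4714
Stage 6 [21T→61T]: ω = 732.4714×21/61 = 252.1623 rpm, dir flips to +; running = +252.1623

+252.1623 rpm (same as input, |ω| = 252.1623 rpm)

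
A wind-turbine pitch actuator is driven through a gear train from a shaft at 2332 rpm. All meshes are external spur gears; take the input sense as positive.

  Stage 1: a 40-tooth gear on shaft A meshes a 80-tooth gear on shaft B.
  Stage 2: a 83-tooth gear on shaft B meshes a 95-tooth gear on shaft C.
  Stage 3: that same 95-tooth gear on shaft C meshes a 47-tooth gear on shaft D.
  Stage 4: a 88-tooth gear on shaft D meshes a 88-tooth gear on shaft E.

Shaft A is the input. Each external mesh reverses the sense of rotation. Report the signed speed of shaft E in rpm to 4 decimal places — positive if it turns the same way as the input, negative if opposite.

Stage 1 [40T→80T]: ω = 2332.0000×40/80 = 1166.0000 rpm, dir flips to −; running = −1166.0000
Stage 2 [83T→95T]: ω = 1166.0000×83/95 = 1018.7158 rpm, dir flips to +; running = +1018.7158
Stage 3 [95T→47T]: ω = 1018.7158×95/47 = 2059.1064 rpm, dir flips to −; running = −2059.1064
Stage 4 [88T→88T]: ω = 2059.1064×88/88 = 2059.1064 rpm, dir flips to +; running = +2059.1064

+2059.1064 rpm (same as input, |ω| = 2059.1064 rpm)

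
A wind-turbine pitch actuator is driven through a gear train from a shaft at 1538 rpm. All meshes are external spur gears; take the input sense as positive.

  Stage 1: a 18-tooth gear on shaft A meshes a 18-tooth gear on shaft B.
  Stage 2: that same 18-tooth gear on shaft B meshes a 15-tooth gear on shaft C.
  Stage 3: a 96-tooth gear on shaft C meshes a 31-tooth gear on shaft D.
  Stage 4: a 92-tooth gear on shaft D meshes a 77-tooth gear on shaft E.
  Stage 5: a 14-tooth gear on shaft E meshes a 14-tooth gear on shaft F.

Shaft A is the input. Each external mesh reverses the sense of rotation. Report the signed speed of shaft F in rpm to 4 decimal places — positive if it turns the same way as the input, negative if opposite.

-6828.7973 rpm (opposite to input, |ω| = 6828.7973 rpm)

Stage 1 [18T→18T]: ω = 1538.0000×18/18 = 1538.0000 rpm, dir flips to −; running = −1538.0000
Stage 2 [18T→15T]: ω = 1538.0000×18/15 = 1845.6000 rpm, dir flips to +; running = +1845.6000
Stage 3 [96T→31T]: ω = 1845.6000×96/31 = 5715.4065 rpm, dir flips to −; running = −5715.4065
Stage 4 [92T→77T]: ω = 5715.4065×92/77 = 6828.7973 rpm, dir flips to +; running = +6828.7973
Stage 5 [14T→14T]: ω = 6828.7973×14/14 = 6828.7973 rpm, dir flips to −; running = −6828.7973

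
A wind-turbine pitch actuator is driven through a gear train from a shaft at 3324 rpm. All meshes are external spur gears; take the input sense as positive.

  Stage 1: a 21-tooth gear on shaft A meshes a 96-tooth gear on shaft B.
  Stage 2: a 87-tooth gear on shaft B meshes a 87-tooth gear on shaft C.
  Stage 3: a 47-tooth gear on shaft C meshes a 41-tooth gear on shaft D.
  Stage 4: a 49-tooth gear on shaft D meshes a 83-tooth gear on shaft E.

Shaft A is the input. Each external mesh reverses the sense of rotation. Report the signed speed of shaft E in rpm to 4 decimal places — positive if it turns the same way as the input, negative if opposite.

+492.0861 rpm (same as input, |ω| = 492.0861 rpm)

Stage 1 [21T→96T]: ω = 3324.0000×21/96 = 727.1250 rpm, dir flips to −; running = −727.1250
Stage 2 [87T→87T]: ω = 727.1250×87/87 = 727.1250 rpm, dir flips to +; running = +727.1250
Stage 3 [47T→41T]: ω = 727.1250×47/41 = 833.5335 rpm, dir flips to −; running = −833.5335
Stage 4 [49T→83T]: ω = 833.5335×49/83 = 492.0861 rpm, dir flips to +; running = +492.0861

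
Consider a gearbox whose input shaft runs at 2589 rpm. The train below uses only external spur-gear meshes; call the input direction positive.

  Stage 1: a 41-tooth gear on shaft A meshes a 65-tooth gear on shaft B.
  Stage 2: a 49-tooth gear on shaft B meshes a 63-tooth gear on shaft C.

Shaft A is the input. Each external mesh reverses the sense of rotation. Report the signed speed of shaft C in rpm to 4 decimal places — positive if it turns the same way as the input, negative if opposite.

+1270.1590 rpm (same as input, |ω| = 1270.1590 rpm)

Stage 1 [41T→65T]: ω = 2589.0000×41/65 = 1633.0615 rpm, dir flips to −; running = −1633.0615
Stage 2 [49T→63T]: ω = 1633.0615×49/63 = 1270.1590 rpm, dir flips to +; running = +1270.1590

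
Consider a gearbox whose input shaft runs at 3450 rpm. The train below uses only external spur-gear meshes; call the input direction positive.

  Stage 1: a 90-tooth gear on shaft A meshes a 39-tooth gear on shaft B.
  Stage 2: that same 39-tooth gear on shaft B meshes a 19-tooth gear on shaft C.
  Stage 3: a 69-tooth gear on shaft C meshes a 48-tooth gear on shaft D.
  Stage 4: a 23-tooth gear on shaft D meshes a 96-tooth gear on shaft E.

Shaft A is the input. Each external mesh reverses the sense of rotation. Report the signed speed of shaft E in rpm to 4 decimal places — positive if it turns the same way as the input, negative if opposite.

+5628.2381 rpm (same as input, |ω| = 5628.2381 rpm)

Stage 1 [90T→39T]: ω = 3450.0000×90/39 = 7961.5385 rpm, dir flips to −; running = −7961.5385
Stage 2 [39T→19T]: ω = 7961.5385×39/19 = 16342.1053 rpm, dir flips to +; running = +16342.1053
Stage 3 [69T→48T]: ω = 16342.1053×69/48 = 23491.7763 rpm, dir flips to −; running = −23491.7763
Stage 4 [23T→96T]: ω = 23491.7763×23/96 = 5628.2381 rpm, dir flips to +; running = +5628.2381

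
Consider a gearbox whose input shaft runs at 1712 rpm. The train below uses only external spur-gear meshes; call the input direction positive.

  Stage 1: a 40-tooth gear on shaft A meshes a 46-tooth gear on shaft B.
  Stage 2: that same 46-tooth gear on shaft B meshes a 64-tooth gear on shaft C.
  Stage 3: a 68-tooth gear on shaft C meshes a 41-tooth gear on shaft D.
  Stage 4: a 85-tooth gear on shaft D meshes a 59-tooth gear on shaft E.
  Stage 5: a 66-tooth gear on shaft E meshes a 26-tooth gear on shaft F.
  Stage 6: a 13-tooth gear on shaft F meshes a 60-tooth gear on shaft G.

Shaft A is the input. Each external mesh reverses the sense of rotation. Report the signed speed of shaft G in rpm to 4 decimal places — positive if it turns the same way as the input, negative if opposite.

+1406.1720 rpm (same as input, |ω| = 1406.1720 rpm)

Stage 1 [40T→46T]: ω = 1712.0000×40/46 = 1488.6957 rpm, dir flips to −; running = −1488.6957
Stage 2 [46T→64T]: ω = 1488.6957×46/64 = 1070.0000 rpm, dir flips to +; running = +1070.0000
Stage 3 [68T→41T]: ω = 1070.0000×68/41 = 1774.6341 rpm, dir flips to −; running = −1774.6341
Stage 4 [85T→59T]: ω = 1774.6341×85/59 = 2556.6763 rpm, dir flips to +; running = +2556.6763
Stage 5 [66T→26T]: ω = 2556.6763×66/26 = 6490.0245 rpm, dir flips to −; running = −6490.0245
Stage 6 [13T→60T]: ω = 6490.0245×13/60 = 1406.1720 rpm, dir flips to +; running = +1406.1720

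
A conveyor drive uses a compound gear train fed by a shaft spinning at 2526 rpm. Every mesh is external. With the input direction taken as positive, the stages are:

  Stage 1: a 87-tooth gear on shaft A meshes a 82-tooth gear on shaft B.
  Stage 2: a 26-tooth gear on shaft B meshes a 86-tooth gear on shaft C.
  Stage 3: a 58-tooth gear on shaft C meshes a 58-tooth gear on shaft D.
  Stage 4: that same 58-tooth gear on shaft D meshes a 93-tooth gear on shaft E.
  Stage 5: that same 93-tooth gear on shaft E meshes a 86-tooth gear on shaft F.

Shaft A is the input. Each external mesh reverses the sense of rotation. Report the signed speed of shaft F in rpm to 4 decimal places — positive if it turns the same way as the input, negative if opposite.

-546.4409 rpm (opposite to input, |ω| = 546.4409 rpm)

Stage 1 [87T→82T]: ω = 2526.0000×87/82 = 2680.0244 rpm, dir flips to −; running = −2680.0244
Stage 2 [26T→86T]: ω = 2680.0244×26/86 = 810.2399 rpm, dir flips to +; running = +810.2399
Stage 3 [58T→58T]: ω = 810.2399×58/58 = 810.2399 rpm, dir flips to −; running = −810.2399
Stage 4 [58T→93T]: ω = 810.2399×58/93 = 505.3109 rpm, dir flips to +; running = +505.3109
Stage 5 [93T→86T]: ω = 505.3109×93/86 = 546.4409 rpm, dir flips to −; running = −546.4409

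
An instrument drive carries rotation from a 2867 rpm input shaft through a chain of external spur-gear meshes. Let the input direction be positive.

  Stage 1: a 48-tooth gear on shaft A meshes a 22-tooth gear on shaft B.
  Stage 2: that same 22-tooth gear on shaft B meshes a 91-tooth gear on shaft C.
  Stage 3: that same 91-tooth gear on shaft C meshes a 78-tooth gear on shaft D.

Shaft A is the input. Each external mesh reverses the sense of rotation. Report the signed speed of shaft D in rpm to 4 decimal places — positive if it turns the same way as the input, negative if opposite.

Stage 1 [48T→22T]: ω = 2867.0000×48/22 = 6255.2727 rpm, dir flips to −; running = −6255.2727
Stage 2 [22T→91T]: ω = 6255.2727×22/91 = 1512.2637 rpm, dir flips to +; running = +1512.2637
Stage 3 [91T→78T]: ω = 1512.2637×91/78 = 1764.3077 rpm, dir flips to −; running = −1764.3077

-1764.3077 rpm (opposite to input, |ω| = 1764.3077 rpm)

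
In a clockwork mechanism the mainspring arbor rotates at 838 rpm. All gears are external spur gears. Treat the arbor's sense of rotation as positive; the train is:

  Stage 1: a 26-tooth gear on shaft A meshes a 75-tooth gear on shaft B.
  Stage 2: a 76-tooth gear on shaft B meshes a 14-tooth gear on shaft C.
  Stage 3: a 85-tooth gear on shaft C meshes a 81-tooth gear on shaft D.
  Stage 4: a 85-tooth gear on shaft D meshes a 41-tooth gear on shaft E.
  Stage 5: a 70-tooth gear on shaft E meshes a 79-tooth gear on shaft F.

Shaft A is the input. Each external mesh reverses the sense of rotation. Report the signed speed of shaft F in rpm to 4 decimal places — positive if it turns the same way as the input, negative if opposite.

Stage 1 [26T→75T]: ω = 838.0000×26/75 = 290.5067 rpm, dir flips to −; running = −290.5067
Stage 2 [76T→14T]: ω = 290.5067×76/14 = 1577.0362 rpm, dir flips to +; running = +1577.0362
Stage 3 [85T→81T]: ω = 1577.0362×85/81 = 1654.9145 rpm, dir flips to −; running = −1654.9145
Stage 4 [85T→41T]: ω = 1654.9145×85/41 = 3430.9203 rpm, dir flips to +; running = +3430.9203
Stage 5 [70T→79T]: ω = 3430.9203×70/79 = 3040.0560 rpm, dir flips to −; running = −3040.0560

-3040.0560 rpm (opposite to input, |ω| = 3040.0560 rpm)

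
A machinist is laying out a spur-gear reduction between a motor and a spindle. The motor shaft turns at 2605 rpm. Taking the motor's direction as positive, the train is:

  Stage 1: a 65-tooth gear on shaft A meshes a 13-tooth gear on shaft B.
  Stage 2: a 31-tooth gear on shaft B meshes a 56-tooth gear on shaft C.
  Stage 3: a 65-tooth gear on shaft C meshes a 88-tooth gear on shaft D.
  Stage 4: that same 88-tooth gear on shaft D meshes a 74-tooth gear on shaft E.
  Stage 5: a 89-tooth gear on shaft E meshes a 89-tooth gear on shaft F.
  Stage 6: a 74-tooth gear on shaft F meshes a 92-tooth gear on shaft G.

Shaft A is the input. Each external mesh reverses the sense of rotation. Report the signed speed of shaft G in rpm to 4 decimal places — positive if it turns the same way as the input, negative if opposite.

+5094.2110 rpm (same as input, |ω| = 5094.2110 rpm)

Stage 1 [65T→13T]: ω = 2605.0000×65/13 = 13025.0000 rpm, dir flips to −; running = −13025.0000
Stage 2 [31T→56T]: ω = 13025.0000×31/56 = 7210.2679 rpm, dir flips to +; running = +7210.2679
Stage 3 [65T→88T]: ω = 7210.2679×65/88 = 5325.7660 rpm, dir flips to −; running = −5325.7660
Stage 4 [88T→74T]: ω = 5325.7660×88/74 = 6333.3434 rpm, dir flips to +; running = +6333.3434
Stage 5 [89T→89T]: ω = 6333.3434×89/89 = 6333.3434 rpm, dir flips to −; running = −6333.3434
Stage 6 [74T→92T]: ω = 6333.3434×74/92 = 5094.2110 rpm, dir flips to +; running = +5094.2110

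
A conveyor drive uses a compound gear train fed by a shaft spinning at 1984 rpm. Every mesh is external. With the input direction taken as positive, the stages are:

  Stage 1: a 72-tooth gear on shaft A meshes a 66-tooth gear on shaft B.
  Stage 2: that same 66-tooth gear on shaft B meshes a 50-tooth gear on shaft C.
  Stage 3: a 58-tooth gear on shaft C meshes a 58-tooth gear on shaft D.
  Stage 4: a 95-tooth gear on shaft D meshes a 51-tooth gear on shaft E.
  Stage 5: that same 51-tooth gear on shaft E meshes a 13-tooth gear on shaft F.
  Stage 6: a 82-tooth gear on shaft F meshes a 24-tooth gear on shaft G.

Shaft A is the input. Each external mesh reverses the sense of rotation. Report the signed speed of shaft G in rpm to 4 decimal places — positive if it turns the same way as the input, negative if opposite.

Stage 1 [72T→66T]: ω = 1984.0000×72/66 = 2164.3636 rpm, dir flips to −; running = −2164.3636
Stage 2 [66T→50T]: ω = 2164.3636×66/50 = 2856.9600 rpm, dir flips to +; running = +2856.9600
Stage 3 [58T→58T]: ω = 2856.9600×58/58 = 2856.9600 rpm, dir flips to −; running = −2856.9600
Stage 4 [95T→51T]: ω = 2856.9600×95/51 = 5321.7882 rpm, dir flips to +; running = +5321.7882
Stage 5 [51T→13T]: ω = 5321.7882×51/13 = 20877.7846 rpm, dir flips to −; running = −20877.7846
Stage 6 [82T→24T]: ω = 20877.7846×82/24 = 71332.4308 rpm, dir flips to +; running = +71332.4308

+71332.4308 rpm (same as input, |ω| = 71332.4308 rpm)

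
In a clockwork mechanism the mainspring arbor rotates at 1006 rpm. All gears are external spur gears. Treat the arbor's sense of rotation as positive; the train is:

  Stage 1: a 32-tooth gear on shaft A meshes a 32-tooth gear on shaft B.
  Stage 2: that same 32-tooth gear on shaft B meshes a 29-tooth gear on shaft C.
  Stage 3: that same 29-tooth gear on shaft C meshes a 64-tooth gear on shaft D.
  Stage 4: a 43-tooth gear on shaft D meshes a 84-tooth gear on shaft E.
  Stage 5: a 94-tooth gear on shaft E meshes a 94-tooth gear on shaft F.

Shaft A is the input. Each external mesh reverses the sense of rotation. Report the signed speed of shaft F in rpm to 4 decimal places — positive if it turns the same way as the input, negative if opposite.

-257.4881 rpm (opposite to input, |ω| = 257.4881 rpm)

Stage 1 [32T→32T]: ω = 1006.0000×32/32 = 1006.0000 rpm, dir flips to −; running = −1006.0000
Stage 2 [32T→29T]: ω = 1006.0000×32/29 = 1110.0690 rpm, dir flips to +; running = +1110.0690
Stage 3 [29T→64T]: ω = 1110.0690×29/64 = 503.0000 rpm, dir flips to −; running = −503.0000
Stage 4 [43T→84T]: ω = 503.0000×43/84 = 257.4881 rpm, dir flips to +; running = +257.4881
Stage 5 [94T→94T]: ω = 257.4881×94/94 = 257.4881 rpm, dir flips to −; running = −257.4881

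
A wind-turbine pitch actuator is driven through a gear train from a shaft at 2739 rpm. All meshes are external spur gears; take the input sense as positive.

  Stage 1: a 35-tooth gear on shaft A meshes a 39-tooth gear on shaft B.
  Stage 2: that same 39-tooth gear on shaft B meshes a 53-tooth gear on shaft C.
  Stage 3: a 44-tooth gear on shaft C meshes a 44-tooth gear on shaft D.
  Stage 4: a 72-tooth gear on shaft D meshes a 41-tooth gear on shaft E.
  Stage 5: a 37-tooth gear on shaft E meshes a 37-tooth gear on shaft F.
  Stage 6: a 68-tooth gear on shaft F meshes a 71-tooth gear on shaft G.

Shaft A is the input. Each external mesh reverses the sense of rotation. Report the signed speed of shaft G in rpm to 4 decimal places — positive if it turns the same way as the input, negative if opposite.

+3042.1695 rpm (same as input, |ω| = 3042.1695 rpm)

Stage 1 [35T→39T]: ω = 2739.0000×35/39 = 2458.0769 rpm, dir flips to −; running = −2458.0769
Stage 2 [39T→53T]: ω = 2458.0769×39/53 = 1808.7736 rpm, dir flips to +; running = +1808.7736
Stage 3 [44T→44T]: ω = 1808.7736×44/44 = 1808.7736 rpm, dir flips to −; running = −1808.7736
Stage 4 [72T→41T]: ω = 1808.7736×72/41 = 3176.3829 rpm, dir flips to +; running = +3176.3829
Stage 5 [37T→37T]: ω = 3176.3829×37/37 = 3176.3829 rpm, dir flips to −; running = −3176.3829
Stage 6 [68T→71T]: ω = 3176.3829×68/71 = 3042.1695 rpm, dir flips to +; running = +3042.1695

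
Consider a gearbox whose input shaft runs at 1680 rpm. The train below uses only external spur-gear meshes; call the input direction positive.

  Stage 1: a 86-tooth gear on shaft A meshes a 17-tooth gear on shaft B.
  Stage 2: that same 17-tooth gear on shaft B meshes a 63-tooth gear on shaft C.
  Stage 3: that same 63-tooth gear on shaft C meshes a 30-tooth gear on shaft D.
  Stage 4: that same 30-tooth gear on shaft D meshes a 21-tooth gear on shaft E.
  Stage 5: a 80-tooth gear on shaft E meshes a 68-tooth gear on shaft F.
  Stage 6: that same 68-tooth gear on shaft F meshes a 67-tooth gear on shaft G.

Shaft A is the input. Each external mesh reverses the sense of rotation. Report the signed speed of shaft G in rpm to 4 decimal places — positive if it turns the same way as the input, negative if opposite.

+8214.9254 rpm (same as input, |ω| = 8214.9254 rpm)

Stage 1 [86T→17T]: ω = 1680.0000×86/17 = 8498.8235 rpm, dir flips to −; running = −8498.8235
Stage 2 [17T→63T]: ω = 8498.8235×17/63 = 2293.3333 rpm, dir flips to +; running = +2293.3333
Stage 3 [63T→30T]: ω = 2293.3333×63/30 = 4816.0000 rpm, dir flips to −; running = −4816.0000
Stage 4 [30T→21T]: ω = 4816.0000×30/21 = 6880.0000 rpm, dir flips to +; running = +6880.0000
Stage 5 [80T→68T]: ω = 6880.0000×80/68 = 8094.1176 rpm, dir flips to −; running = −8094.1176
Stage 6 [68T→67T]: ω = 8094.1176×68/67 = 8214.9254 rpm, dir flips to +; running = +8214.9254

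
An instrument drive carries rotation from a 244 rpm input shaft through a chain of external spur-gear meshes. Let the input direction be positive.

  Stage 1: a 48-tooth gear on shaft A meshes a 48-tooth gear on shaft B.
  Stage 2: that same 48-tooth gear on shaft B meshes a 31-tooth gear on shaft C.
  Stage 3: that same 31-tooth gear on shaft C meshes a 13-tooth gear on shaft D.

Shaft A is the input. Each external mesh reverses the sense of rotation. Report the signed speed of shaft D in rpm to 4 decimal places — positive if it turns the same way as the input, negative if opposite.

Stage 1 [48T→48T]: ω = 244.0000×48/48 = 244.0000 rpm, dir flips to −; running = −244.0000
Stage 2 [48T→31T]: ω = 244.0000×48/31 = 377.8065 rpm, dir flips to +; running = +377.8065
Stage 3 [31T→13T]: ω = 377.8065×31/13 = 900.9231 rpm, dir flips to −; running = −900.9231

-900.9231 rpm (opposite to input, |ω| = 900.9231 rpm)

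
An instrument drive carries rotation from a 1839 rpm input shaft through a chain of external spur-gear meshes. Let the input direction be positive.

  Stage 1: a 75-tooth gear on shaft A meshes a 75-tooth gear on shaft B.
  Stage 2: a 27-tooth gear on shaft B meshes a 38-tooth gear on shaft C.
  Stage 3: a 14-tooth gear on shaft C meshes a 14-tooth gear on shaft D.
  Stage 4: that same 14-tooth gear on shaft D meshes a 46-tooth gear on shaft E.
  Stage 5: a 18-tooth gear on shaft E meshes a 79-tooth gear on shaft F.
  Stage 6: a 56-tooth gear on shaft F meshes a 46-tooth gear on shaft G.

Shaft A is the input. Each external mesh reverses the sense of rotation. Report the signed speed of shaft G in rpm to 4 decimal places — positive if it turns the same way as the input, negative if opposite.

Stage 1 [75T→75T]: ω = 1839.0000×75/75 = 1839.0000 rpm, dir flips to −; running = −1839.0000
Stage 2 [27T→38T]: ω = 1839.0000×27/38 = 1306.6579 rpm, dir flips to +; running = +1306.6579
Stage 3 [14T→14T]: ω = 1306.6579×14/14 = 1306.6579 rpm, dir flips to −; running = −1306.6579
Stage 4 [14T→46T]: ω = 1306.6579×14/46 = 397.6785 rpm, dir flips to +; running = +397.6785
Stage 5 [18T→79T]: ω = 397.6785×18/79 = 90.6103 rpm, dir flips to −; running = −90.6103
Stage 6 [56T→46T]: ω = 90.6103×56/46 = 110.3082 rpm, dir flips to +; running = +110.3082

+110.3082 rpm (same as input, |ω| = 110.3082 rpm)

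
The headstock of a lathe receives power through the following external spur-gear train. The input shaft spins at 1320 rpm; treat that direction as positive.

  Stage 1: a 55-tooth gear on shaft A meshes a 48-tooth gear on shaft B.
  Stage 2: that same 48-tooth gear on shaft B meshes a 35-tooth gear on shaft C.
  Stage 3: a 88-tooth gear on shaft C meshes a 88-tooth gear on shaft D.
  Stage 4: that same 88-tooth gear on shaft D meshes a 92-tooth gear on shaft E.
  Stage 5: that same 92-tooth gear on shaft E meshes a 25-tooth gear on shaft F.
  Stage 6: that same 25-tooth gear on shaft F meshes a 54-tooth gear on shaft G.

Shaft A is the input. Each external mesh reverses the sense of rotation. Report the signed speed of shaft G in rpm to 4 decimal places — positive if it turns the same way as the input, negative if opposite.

+3380.3175 rpm (same as input, |ω| = 3380.3175 rpm)

Stage 1 [55T→48T]: ω = 1320.0000×55/48 = 1512.5000 rpm, dir flips to −; running = −1512.5000
Stage 2 [48T→35T]: ω = 1512.5000×48/35 = 2074.2857 rpm, dir flips to +; running = +2074.2857
Stage 3 [88T→88T]: ω = 2074.2857×88/88 = 2074.2857 rpm, dir flips to −; running = −2074.2857
Stage 4 [88T→92T]: ω = 2074.2857×88/92 = 1984.0994 rpm, dir flips to +; running = +1984.0994
Stage 5 [92T→25T]: ω = 1984.0994×92/25 = 7301.4857 rpm, dir flips to −; running = −7301.4857
Stage 6 [25T→54T]: ω = 7301.4857×25/54 = 3380.3175 rpm, dir flips to +; running = +3380.3175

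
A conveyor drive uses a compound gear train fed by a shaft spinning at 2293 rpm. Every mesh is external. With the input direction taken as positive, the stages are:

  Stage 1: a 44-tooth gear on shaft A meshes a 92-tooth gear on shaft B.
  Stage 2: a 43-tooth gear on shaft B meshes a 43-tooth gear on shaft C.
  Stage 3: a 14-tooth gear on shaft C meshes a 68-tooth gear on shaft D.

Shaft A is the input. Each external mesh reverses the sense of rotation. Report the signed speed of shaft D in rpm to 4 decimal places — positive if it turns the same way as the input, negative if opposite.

Stage 1 [44T→92T]: ω = 2293.0000×44/92 = 1096.6522 rpm, dir flips to −; running = −1096.6522
Stage 2 [43T→43T]: ω = 1096.6522×43/43 = 1096.6522 rpm, dir flips to +; running = +1096.6522
Stage 3 [14T→68T]: ω = 1096.6522×14/68 = 225.7813 rpm, dir flips to −; running = −225.7813

-225.7813 rpm (opposite to input, |ω| = 225.7813 rpm)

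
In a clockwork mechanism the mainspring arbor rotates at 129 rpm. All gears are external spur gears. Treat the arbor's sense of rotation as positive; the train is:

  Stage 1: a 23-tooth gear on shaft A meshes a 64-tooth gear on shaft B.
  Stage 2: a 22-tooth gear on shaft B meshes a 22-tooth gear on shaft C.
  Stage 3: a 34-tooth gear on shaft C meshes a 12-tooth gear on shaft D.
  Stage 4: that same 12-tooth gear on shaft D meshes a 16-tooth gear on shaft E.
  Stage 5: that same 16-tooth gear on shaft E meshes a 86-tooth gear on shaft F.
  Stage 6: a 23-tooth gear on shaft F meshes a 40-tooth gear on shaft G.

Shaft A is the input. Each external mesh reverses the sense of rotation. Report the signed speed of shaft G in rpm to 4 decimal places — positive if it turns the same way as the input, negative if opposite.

Stage 1 [23T→64T]: ω = 129.0000×23/64 = 46.3594 rpm, dir flips to −; running = −46.3594
Stage 2 [22T→22T]: ω = 46.3594×22/22 = 46.3594 rpm, dir flips to +; running = +46.3594
Stage 3 [34T→12T]: ω = 46.3594×34/12 = 131.3516 rpm, dir flips to −; running = −131.3516
Stage 4 [12T→16T]: ω = 131.3516×12/16 = 98.5137 rpm, dir flips to +; running = +98.5137
Stage 5 [16T→86T]: ω = 98.5137×16/86 = 18.3281 rpm, dir flips to −; running = −18.3281
Stage 6 [23T→40T]: ω = 18.3281×23/40 = 10.5387 rpm, dir flips to +; running = +10.5387

+10.5387 rpm (same as input, |ω| = 10.5387 rpm)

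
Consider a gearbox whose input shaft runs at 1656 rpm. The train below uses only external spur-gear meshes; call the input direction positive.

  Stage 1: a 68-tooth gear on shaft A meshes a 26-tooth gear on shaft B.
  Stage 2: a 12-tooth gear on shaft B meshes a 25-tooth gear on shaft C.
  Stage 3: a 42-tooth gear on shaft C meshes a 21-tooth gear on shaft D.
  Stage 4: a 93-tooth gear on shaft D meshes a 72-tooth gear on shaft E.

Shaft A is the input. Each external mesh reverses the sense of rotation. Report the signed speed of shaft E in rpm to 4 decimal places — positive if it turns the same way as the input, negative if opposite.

+5370.5354 rpm (same as input, |ω| = 5370.5354 rpm)

Stage 1 [68T→26T]: ω = 1656.0000×68/26 = 4331.0769 rpm, dir flips to −; running = −4331.0769
Stage 2 [12T→25T]: ω = 4331.0769×12/25 = 2078.9169 rpm, dir flips to +; running = +2078.9169
Stage 3 [42T→21T]: ω = 2078.9169×42/21 = 4157.8338 rpm, dir flips to −; running = −4157.8338
Stage 4 [93T→72T]: ω = 4157.8338×93/72 = 5370.5354 rpm, dir flips to +; running = +5370.5354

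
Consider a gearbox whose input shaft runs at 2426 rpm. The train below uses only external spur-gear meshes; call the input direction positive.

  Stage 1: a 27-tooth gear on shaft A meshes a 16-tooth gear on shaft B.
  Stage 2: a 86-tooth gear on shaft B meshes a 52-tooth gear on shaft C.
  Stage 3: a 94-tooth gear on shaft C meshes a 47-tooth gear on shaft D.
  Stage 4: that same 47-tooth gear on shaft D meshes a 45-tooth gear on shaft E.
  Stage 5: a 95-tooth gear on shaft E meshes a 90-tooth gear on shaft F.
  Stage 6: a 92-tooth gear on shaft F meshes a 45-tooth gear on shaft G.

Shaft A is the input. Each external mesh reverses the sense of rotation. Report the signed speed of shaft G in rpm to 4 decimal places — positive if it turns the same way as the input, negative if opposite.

+30521.1881 rpm (same as input, |ω| = 30521.1881 rpm)

Stage 1 [27T→16T]: ω = 2426.0000×27/16 = 4093.8750 rpm, dir flips to −; running = −4093.8750
Stage 2 [86T→52T]: ω = 4093.8750×86/52 = 6770.6394 rpm, dir flips to +; running = +6770.6394
Stage 3 [94T→47T]: ω = 6770.6394×94/47 = 13541.2788 rpm, dir flips to −; running = −13541.2788
Stage 4 [47T→45T]: ω = 13541.2788×47/45 = 14143.1135 rpm, dir flips to +; running = +14143.1135
Stage 5 [95T→90T]: ω = 14143.1135×95/90 = 14928.8420 rpm, dir flips to −; running = −14928.8420
Stage 6 [92T→45T]: ω = 14928.8420×92/45 = 30521.1881 rpm, dir flips to +; running = +30521.1881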